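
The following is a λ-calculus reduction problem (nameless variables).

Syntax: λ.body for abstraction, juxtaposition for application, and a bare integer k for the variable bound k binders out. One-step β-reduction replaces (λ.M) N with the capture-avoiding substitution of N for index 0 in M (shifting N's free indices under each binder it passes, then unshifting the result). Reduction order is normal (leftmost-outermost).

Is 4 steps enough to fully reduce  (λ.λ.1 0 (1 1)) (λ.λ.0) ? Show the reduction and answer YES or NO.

Answer: YES — reaches normal form λ.λ.0 in 4 ≤ 4 steps

Reduction:
  start: (λ.λ.1 0 (1 1)) (λ.λ.0)
  step 1: λ.(λ.λ.0) 0 ((λ.λ.0) (λ.λ.0))
  step 2: λ.(λ.0) ((λ.λ.0) (λ.λ.0))
  step 3: λ.(λ.λ.0) (λ.λ.0)
  step 4: λ.λ.0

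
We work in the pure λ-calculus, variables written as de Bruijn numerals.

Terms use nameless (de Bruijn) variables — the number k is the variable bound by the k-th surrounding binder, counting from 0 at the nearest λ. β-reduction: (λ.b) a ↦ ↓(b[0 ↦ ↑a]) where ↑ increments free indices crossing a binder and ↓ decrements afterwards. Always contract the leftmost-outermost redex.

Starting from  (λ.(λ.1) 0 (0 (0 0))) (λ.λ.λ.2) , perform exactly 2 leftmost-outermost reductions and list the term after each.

Answer: after 2 steps: (λ.λ.λ.2) ((λ.λ.λ.2) ((λ.λ.λ.2) (λ.λ.λ.2)))

Working:
  start: (λ.(λ.1) 0 (0 (0 0))) (λ.λ.λ.2)
  [1] (λ.λ.λ.λ.2) (λ.λ.λ.2) ((λ.λ.λ.2) ((λ.λ.λ.2) (λ.λ.λ.2)))
  [2] (λ.λ.λ.2) ((λ.λ.λ.2) ((λ.λ.λ.2) (λ.λ.λ.2)))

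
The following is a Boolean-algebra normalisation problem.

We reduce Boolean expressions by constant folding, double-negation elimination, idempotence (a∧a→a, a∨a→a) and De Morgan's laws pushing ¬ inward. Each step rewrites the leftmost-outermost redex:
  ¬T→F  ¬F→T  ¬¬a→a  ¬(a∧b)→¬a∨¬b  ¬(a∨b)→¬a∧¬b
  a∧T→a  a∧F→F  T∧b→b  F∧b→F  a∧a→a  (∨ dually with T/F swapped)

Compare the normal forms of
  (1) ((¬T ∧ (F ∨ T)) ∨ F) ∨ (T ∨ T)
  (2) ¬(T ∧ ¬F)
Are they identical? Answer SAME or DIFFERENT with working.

Term A:
  start: ((¬T ∧ (F ∨ T)) ∨ F) ∨ (T ∨ T)
  →1  (¬T ∧ (F ∨ T)) ∨ (T ∨ T)
  →2  (F ∧ (F ∨ T)) ∨ (T ∨ T)
  →3  F ∨ (T ∨ T)
  →4  T ∨ T
  →5  T

Term B:
  start: ¬(T ∧ ¬F)
  →1  ¬T ∨ ¬¬F
  →2  F ∨ ¬¬F
  →3  ¬¬F
  →4  F

Answer: DIFFERENT — A ⇓ T, B ⇓ F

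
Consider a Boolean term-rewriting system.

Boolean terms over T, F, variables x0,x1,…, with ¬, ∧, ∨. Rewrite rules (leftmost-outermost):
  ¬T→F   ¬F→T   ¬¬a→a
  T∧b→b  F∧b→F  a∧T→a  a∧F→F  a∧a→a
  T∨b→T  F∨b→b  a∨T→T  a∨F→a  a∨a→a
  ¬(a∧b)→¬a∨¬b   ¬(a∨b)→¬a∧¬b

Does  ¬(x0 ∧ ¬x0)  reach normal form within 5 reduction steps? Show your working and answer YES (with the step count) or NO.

Answer: YES — reaches normal form ¬x0 ∨ x0 in 2 ≤ 5 steps

Working:
  start: ¬(x0 ∧ ¬x0)
  [1] ¬x0 ∨ ¬¬x0
  [2] ¬x0 ∨ x0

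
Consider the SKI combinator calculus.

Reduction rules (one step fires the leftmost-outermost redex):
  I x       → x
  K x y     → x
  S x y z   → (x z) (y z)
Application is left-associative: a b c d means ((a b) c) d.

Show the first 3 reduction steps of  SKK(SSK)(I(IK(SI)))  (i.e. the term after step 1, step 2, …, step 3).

  start: SKK(SSK)(I(IK(SI)))
  step 1: K(SSK)(K(SSK))(I(IK(SI)))
  step 2: SSK(I(IK(SI)))
  step 3: S(I(IK(SI)))(K(I(IK(SI))))

Answer: after 3 steps: S(I(IK(SI)))(K(I(IK(SI))))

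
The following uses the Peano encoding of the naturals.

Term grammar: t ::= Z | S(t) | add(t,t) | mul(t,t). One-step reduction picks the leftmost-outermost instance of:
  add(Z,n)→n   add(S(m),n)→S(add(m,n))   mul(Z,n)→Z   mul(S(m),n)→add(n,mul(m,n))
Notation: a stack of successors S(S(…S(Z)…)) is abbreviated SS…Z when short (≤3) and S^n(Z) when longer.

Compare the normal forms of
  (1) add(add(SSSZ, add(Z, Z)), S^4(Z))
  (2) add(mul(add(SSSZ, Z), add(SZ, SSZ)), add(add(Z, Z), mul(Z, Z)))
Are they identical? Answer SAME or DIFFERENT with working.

Term A:
  start: add(add(SSSZ, add(Z, Z)), S^4(Z))
  [1] add(S(add(SSZ, add(Z, Z))), S^4(Z))
  [2] S(add(add(SSZ, add(Z, Z)), S^4(Z)))
  [3] S(add(S(add(SZ, add(Z, Z))), S^4(Z)))
  [4] S(S(add(add(SZ, add(Z, Z)), S^4(Z))))
  [5] S(S(add(S(add(Z, add(Z, Z))), S^4(Z))))
  [6] S(S(S(add(add(Z, add(Z, Z)), S^4(Z)))))
  [7] S(S(S(add(add(Z, Z), S^4(Z)))))
  [8] S(S(S(add(Z, S^4(Z)))))
  [9] S^7(Z)

Term B:
  start: add(mul(add(SSSZ, Z), add(SZ, SSZ)), add(add(Z, Z), mul(Z, Z)))
  [1] add(mul(S(add(SSZ, Z)), add(SZ, SSZ)), add(add(Z, Z), mul(Z, Z)))
  [2] add(add(add(SZ, SSZ), mul(add(SSZ, Z), add(SZ, SSZ))), add(add(Z, Z), mul(Z, Z)))
  [3] add(add(S(add(Z, SSZ)), mul(add(SSZ, Z), add(SZ, SSZ))), add(add(Z, Z), mul(Z, Z)))
  [4] add(S(add(add(Z, SSZ), mul(add(SSZ, Z), add(SZ, SSZ)))), add(add(Z, Z), mul(Z, Z)))
  [5] S(add(add(add(Z, SSZ), mul(add(SSZ, Z), add(SZ, SSZ))), add(add(Z, Z), mul(Z, Z))))
  [6] S(add(add(SSZ, mul(add(SSZ, Z), add(SZ, SSZ))), add(add(Z, Z), mul(Z, Z))))
  [7] S(add(S(add(SZ, mul(add(SSZ, Z), add(SZ, SSZ)))), add(add(Z, Z), mul(Z, Z))))
  [8] S(S(add(add(SZ, mul(add(SSZ, Z), add(SZ, SSZ))), add(add(Z, Z), mul(Z, Z)))))
  [9] S(S(add(S(add(Z, mul(add(SSZ, Z), add(SZ, SSZ)))), add(add(Z, Z), mul(Z, Z)))))
  [10] S(S(S(add(add(Z, mul(add(SSZ, Z), add(SZ, SSZ))), add(add(Z, Z), mul(Z, Z))))))
  [11] S(S(S(add(mul(add(SSZ, Z), add(SZ, SSZ)), add(add(Z, Z), mul(Z, Z))))))
  [12] S(S(S(add(mul(S(add(SZ, Z)), add(SZ, SSZ)), add(add(Z, Z), mul(Z, Z))))))
  [13] S(S(S(add(add(add(SZ, SSZ), mul(add(SZ, Z), add(SZ, SSZ))), add(add(Z, Z), mul(Z, Z))))))
  [14] S(S(S(add(add(S(add(Z, SSZ)), mul(add(SZ, Z), add(SZ, SSZ))), add(add(Z, Z), mul(Z, Z))))))
  [15] S(S(S(add(S(add(add(Z, SSZ), mul(add(SZ, Z), add(SZ, SSZ)))), add(add(Z, Z), mul(Z, Z))))))
  [16] S(S(S(S(add(add(add(Z, SSZ), mul(add(SZ, Z), add(SZ, SSZ))), add(add(Z, Z), mul(Z, Z)))))))
  [17] S(S(S(S(add(add(SSZ, mul(add(SZ, Z), add(SZ, SSZ))), add(add(Z, Z), mul(Z, Z)))))))
  [18] S(S(S(S(add(S(add(SZ, mul(add(SZ, Z), add(SZ, SSZ)))), add(add(Z, Z), mul(Z, Z)))))))
  [19] S(S(S(S(S(add(add(SZ, mul(add(SZ, Z), add(SZ, SSZ))), add(add(Z, Z), mul(Z, Z))))))))
  [20] S(S(S(S(S(add(S(add(Z, mul(add(SZ, Z), add(SZ, SSZ)))), add(add(Z, Z), mul(Z, Z))))))))
  [21] S(S(S(S(S(S(add(add(Z, mul(add(SZ, Z), add(SZ, SSZ))), add(add(Z, Z), mul(Z, Z)))))))))
  [22] S(S(S(S(S(S(add(mul(add(SZ, Z), add(SZ, SSZ)), add(add(Z, Z), mul(Z, Z)))))))))
  [23] S(S(S(S(S(S(add(mul(S(add(Z, Z)), add(SZ, SSZ)), add(add(Z, Z), mul(Z, Z)))))))))
  [24] S(S(S(S(S(S(add(add(add(SZ, SSZ), mul(add(Z, Z), add(SZ, SSZ))), add(add(Z, Z), mul(Z, Z)))))))))
  [25] S(S(S(S(S(S(add(add(S(add(Z, SSZ)), mul(add(Z, Z), add(SZ, SSZ))), add(add(Z, Z), mul(Z, Z)))))))))
  [26] S(S(S(S(S(S(add(S(add(add(Z, SSZ), mul(add(Z, Z), add(SZ, SSZ)))), add(add(Z, Z), mul(Z, Z)))))))))
  [27] S(S(S(S(S(S(S(add(add(add(Z, SSZ), mul(add(Z, Z), add(SZ, SSZ))), add(add(Z, Z), mul(Z, Z))))))))))
  [28] S(S(S(S(S(S(S(add(add(SSZ, mul(add(Z, Z), add(SZ, SSZ))), add(add(Z, Z), mul(Z, Z))))))))))
  [29] S(S(S(S(S(S(S(add(S(add(SZ, mul(add(Z, Z), add(SZ, SSZ)))), add(add(Z, Z), mul(Z, Z))))))))))
  [30] S(S(S(S(S(S(S(S(add(add(SZ, mul(add(Z, Z), add(SZ, SSZ))), add(add(Z, Z), mul(Z, Z)))))))))))
  [31] S(S(S(S(S(S(S(S(add(S(add(Z, mul(add(Z, Z), add(SZ, SSZ)))), add(add(Z, Z), mul(Z, Z)))))))))))
  [32] S(S(S(S(S(S(S(S(S(add(add(Z, mul(add(Z, Z), add(SZ, SSZ))), add(add(Z, Z), mul(Z, Z))))))))))))
  [33] S(S(S(S(S(S(S(S(S(add(mul(add(Z, Z), add(SZ, SSZ)), add(add(Z, Z), mul(Z, Z))))))))))))
  [34] S(S(S(S(S(S(S(S(S(add(mul(Z, add(SZ, SSZ)), add(add(Z, Z), mul(Z, Z))))))))))))
  [35] S(S(S(S(S(S(S(S(S(add(Z, add(add(Z, Z), mul(Z, Z))))))))))))
  [36] S(S(S(S(S(S(S(S(S(add(add(Z, Z), mul(Z, Z)))))))))))
  [37] S(S(S(S(S(S(S(S(S(add(Z, mul(Z, Z)))))))))))
  [38] S(S(S(S(S(S(S(S(S(mul(Z, Z))))))))))
  [39] S^9(Z)

Answer: DIFFERENT — A ⇓ S^7(Z), B ⇓ S^9(Z)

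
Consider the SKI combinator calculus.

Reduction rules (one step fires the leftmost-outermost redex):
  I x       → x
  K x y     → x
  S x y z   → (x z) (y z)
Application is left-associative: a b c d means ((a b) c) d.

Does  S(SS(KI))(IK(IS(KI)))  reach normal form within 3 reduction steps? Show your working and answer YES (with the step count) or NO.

Answer: YES — reaches normal form S(SS(KI))(K(S(KI))) in 2 ≤ 3 steps

Working:
  start: S(SS(KI))(IK(IS(KI)))
  →1  S(SS(KI))(K(IS(KI)))
  →2  S(SS(KI))(K(S(KI)))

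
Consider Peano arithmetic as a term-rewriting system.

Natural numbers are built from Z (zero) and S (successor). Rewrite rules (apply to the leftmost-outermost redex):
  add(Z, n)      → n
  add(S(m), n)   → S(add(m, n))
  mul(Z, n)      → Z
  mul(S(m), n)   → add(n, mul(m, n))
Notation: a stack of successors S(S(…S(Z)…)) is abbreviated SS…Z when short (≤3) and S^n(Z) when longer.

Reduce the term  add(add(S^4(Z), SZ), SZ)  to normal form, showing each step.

Answer: normal form = S^6(Z)  (in 11 steps)

Derivation:
  start: add(add(S^4(Z), SZ), SZ)
  →1  add(S(add(SSSZ, SZ)), SZ)
  →2  S(add(add(SSSZ, SZ), SZ))
  →3  S(add(S(add(SSZ, SZ)), SZ))
  →4  S(S(add(add(SSZ, SZ), SZ)))
  →5  S(S(add(S(add(SZ, SZ)), SZ)))
  →6  S(S(S(add(add(SZ, SZ), SZ))))
  →7  S(S(S(add(S(add(Z, SZ)), SZ))))
  →8  S(S(S(S(add(add(Z, SZ), SZ)))))
  →9  S(S(S(S(add(SZ, SZ)))))
  →10  S(S(S(S(S(add(Z, SZ))))))
  →11  S^6(Z)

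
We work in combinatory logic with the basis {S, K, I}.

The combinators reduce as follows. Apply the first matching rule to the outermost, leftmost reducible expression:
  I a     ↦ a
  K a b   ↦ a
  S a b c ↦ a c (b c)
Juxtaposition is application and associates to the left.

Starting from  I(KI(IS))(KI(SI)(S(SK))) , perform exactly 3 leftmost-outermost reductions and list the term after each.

Answer: after 3 steps: KI(SI)(S(SK))

Working:
  start: I(KI(IS))(KI(SI)(S(SK)))
  →1  KI(IS)(KI(SI)(S(SK)))
  →2  I(KI(SI)(S(SK)))
  →3  KI(SI)(S(SK))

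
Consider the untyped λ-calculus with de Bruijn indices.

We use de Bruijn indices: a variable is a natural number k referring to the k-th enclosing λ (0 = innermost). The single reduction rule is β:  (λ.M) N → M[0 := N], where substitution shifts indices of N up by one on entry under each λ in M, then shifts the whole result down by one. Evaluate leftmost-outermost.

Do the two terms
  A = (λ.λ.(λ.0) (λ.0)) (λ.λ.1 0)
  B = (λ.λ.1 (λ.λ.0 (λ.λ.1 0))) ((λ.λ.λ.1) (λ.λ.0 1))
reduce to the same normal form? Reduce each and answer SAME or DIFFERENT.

Answer: DIFFERENT — A ⇓ λ.λ.0, B ⇓ λ.λ.λ.λ.0 (λ.λ.1 0)

Derivation:
Term A:
  start: (λ.λ.(λ.0) (λ.0)) (λ.λ.1 0)
  step 1: λ.(λ.0) (λ.0)
  step 2: λ.λ.0

Term B:
  start: (λ.λ.1 (λ.λ.0 (λ.λ.1 0))) ((λ.λ.λ.1) (λ.λ.0 1))
  step 1: λ.(λ.λ.λ.1) (λ.λ.0 1) (λ.λ.0 (λ.λ.1 0))
  step 2: λ.(λ.λ.1) (λ.λ.0 (λ.λ.1 0))
  step 3: λ.λ.λ.λ.0 (λ.λ.1 0)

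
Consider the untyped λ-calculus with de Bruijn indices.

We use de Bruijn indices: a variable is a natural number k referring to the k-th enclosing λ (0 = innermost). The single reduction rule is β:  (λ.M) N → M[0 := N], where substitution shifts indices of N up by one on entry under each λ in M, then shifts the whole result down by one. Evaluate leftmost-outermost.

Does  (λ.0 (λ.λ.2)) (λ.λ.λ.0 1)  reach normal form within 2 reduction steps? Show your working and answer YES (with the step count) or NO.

  start: (λ.0 (λ.λ.2)) (λ.λ.λ.0 1)
  →1  (λ.λ.λ.0 1) (λ.λ.λ.λ.λ.0 1)
  →2  λ.λ.0 1

Answer: YES — reaches normal form λ.λ.0 1 in 2 ≤ 2 steps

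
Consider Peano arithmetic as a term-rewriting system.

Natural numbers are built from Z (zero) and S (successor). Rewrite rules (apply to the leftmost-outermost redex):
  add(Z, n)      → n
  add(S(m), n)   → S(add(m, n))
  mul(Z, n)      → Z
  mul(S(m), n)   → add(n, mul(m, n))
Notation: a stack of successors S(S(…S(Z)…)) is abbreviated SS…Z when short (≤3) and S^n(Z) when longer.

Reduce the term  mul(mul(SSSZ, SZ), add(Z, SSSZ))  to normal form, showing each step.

  start: mul(mul(SSSZ, SZ), add(Z, SSSZ))
  step 1: mul(add(SZ, mul(SSZ, SZ)), add(Z, SSSZ))
  step 2: mul(S(add(Z, mul(SSZ, SZ))), add(Z, SSSZ))
  step 3: add(add(Z, SSSZ), mul(add(Z, mul(SSZ, SZ)), add(Z, SSSZ)))
  step 4: add(SSSZ, mul(add(Z, mul(SSZ, SZ)), add(Z, SSSZ)))
  step 5: S(add(SSZ, mul(add(Z, mul(SSZ, SZ)), add(Z, SSSZ))))
  step 6: S(S(add(SZ, mul(add(Z, mul(SSZ, SZ)), add(Z, SSSZ)))))
  step 7: S(S(S(add(Z, mul(add(Z, mul(SSZ, SZ)), add(Z, SSSZ))))))
  step 8: S(S(S(mul(add(Z, mul(SSZ, SZ)), add(Z, SSSZ)))))
  step 9: S(S(S(mul(mul(SSZ, SZ), add(Z, SSSZ)))))
  step 10: S(S(S(mul(add(SZ, mul(SZ, SZ)), add(Z, SSSZ)))))
  step 11: S(S(S(mul(S(add(Z, mul(SZ, SZ))), add(Z, SSSZ)))))
  step 12: S(S(S(add(add(Z, SSSZ), mul(add(Z, mul(SZ, SZ)), add(Z, SSSZ))))))
  step 13: S(S(S(add(SSSZ, mul(add(Z, mul(SZ, SZ)), add(Z, SSSZ))))))
  step 14: S(S(S(S(add(SSZ, mul(add(Z, mul(SZ, SZ)), add(Z, SSSZ)))))))
  step 15: S(S(S(S(S(add(SZ, mul(add(Z, mul(SZ, SZ)), add(Z, SSSZ))))))))
  step 16: S(S(S(S(S(S(add(Z, mul(add(Z, mul(SZ, SZ)), add(Z, SSSZ)))))))))
  step 17: S(S(S(S(S(S(mul(add(Z, mul(SZ, SZ)), add(Z, SSSZ))))))))
  step 18: S(S(S(S(S(S(mul(mul(SZ, SZ), add(Z, SSSZ))))))))
  step 19: S(S(S(S(S(S(mul(add(SZ, mul(Z, SZ)), add(Z, SSSZ))))))))
  step 20: S(S(S(S(S(S(mul(S(add(Z, mul(Z, SZ))), add(Z, SSSZ))))))))
  step 21: S(S(S(S(S(S(add(add(Z, SSSZ), mul(add(Z, mul(Z, SZ)), add(Z, SSSZ)))))))))
  step 22: S(S(S(S(S(S(add(SSSZ, mul(add(Z, mul(Z, SZ)), add(Z, SSSZ)))))))))
  step 23: S(S(S(S(S(S(S(add(SSZ, mul(add(Z, mul(Z, SZ)), add(Z, SSSZ))))))))))
  step 24: S(S(S(S(S(S(S(S(add(SZ, mul(add(Z, mul(Z, SZ)), add(Z, SSSZ)))))))))))
  step 25: S(S(S(S(S(S(S(S(S(add(Z, mul(add(Z, mul(Z, SZ)), add(Z, SSSZ))))))))))))
  step 26: S(S(S(S(S(S(S(S(S(mul(add(Z, mul(Z, SZ)), add(Z, SSSZ)))))))))))
  step 27: S(S(S(S(S(S(S(S(S(mul(mul(Z, SZ), add(Z, SSSZ)))))))))))
  step 28: S(S(S(S(S(S(S(S(S(mul(Z, add(Z, SSSZ)))))))))))
  step 29: S^9(Z)

Answer: normal form = S^9(Z)  (in 29 steps)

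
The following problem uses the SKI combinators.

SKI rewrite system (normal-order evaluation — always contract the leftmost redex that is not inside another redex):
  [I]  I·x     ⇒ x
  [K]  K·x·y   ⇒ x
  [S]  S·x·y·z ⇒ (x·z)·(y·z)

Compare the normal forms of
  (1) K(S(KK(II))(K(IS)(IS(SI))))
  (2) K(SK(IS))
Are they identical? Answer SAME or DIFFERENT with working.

Answer: SAME — A ⇓ K(SKS), B ⇓ K(SKS)

Working:
Term A:
  start: K(S(KK(II))(K(IS)(IS(SI))))
  step 1: K(SK(K(IS)(IS(SI))))
  step 2: K(SK(IS))
  step 3: K(SKS)

Term B:
  start: K(SK(IS))
  step 1: K(SKS)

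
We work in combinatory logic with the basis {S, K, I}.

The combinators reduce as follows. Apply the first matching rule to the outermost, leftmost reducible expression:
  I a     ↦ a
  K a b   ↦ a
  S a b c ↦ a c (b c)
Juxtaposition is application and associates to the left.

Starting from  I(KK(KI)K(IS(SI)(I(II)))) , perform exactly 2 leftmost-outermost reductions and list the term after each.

  start: I(KK(KI)K(IS(SI)(I(II))))
  step 1: KK(KI)K(IS(SI)(I(II)))
  step 2: KK(IS(SI)(I(II)))

Answer: after 2 steps: KK(IS(SI)(I(II)))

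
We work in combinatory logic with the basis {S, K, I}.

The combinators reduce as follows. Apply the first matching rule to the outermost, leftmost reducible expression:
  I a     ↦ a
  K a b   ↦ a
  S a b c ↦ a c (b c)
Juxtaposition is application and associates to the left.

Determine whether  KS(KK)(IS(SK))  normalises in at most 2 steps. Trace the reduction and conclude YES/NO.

  start: KS(KK)(IS(SK))
  step 1: S(IS(SK))
  step 2: S(S(SK))

Answer: YES — reaches normal form S(S(SK)) in 2 ≤ 2 steps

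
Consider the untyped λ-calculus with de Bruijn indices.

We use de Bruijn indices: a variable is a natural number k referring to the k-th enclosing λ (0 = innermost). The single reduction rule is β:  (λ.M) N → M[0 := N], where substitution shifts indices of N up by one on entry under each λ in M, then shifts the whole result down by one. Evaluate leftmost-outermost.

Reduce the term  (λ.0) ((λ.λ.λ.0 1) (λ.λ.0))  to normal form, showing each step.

  start: (λ.0) ((λ.λ.λ.0 1) (λ.λ.0))
  [1] (λ.λ.λ.0 1) (λ.λ.0)
  [2] λ.λ.0 1

Answer: normal form = λ.λ.0 1  (in 2 steps)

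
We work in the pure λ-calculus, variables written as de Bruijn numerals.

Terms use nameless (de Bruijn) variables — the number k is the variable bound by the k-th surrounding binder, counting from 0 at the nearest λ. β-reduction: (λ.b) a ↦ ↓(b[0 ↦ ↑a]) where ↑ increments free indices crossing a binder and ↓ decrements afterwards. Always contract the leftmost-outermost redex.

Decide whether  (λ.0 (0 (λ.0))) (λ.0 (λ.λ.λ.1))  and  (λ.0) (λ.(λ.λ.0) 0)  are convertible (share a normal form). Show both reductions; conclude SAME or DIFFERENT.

Answer: DIFFERENT — A ⇓ λ.λ.1, B ⇓ λ.λ.0

Derivation:
Term A:
  start: (λ.0 (0 (λ.0))) (λ.0 (λ.λ.λ.1))
  [1] (λ.0 (λ.λ.λ.1)) ((λ.0 (λ.λ.λ.1)) (λ.0))
  [2] (λ.0 (λ.λ.λ.1)) (λ.0) (λ.λ.λ.1)
  [3] (λ.0) (λ.λ.λ.1) (λ.λ.λ.1)
  [4] (λ.λ.λ.1) (λ.λ.λ.1)
  [5] λ.λ.1

Term B:
  start: (λ.0) (λ.(λ.λ.0) 0)
  [1] λ.(λ.λ.0) 0
  [2] λ.λ.0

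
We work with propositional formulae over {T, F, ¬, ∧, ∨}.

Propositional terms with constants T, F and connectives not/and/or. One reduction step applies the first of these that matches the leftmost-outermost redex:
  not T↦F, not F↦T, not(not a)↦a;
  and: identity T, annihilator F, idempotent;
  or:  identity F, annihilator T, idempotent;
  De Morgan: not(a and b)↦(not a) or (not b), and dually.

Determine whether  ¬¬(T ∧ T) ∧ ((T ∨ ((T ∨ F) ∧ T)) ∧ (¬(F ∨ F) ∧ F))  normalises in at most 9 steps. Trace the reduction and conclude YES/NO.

Answer: YES — reaches normal form F in 6 ≤ 9 steps

Reduction:
  start: ¬¬(T ∧ T) ∧ ((T ∨ ((T ∨ F) ∧ T)) ∧ (¬(F ∨ F) ∧ F))
  step 1: (T ∧ T) ∧ ((T ∨ ((T ∨ F) ∧ T)) ∧ (¬(F ∨ F) ∧ F))
  step 2: T ∧ ((T ∨ ((T ∨ F) ∧ T)) ∧ (¬(F ∨ F) ∧ F))
  step 3: (T ∨ ((T ∨ F) ∧ T)) ∧ (¬(F ∨ F) ∧ F)
  step 4: T ∧ (¬(F ∨ F) ∧ F)
  step 5: ¬(F ∨ F) ∧ F
  step 6: F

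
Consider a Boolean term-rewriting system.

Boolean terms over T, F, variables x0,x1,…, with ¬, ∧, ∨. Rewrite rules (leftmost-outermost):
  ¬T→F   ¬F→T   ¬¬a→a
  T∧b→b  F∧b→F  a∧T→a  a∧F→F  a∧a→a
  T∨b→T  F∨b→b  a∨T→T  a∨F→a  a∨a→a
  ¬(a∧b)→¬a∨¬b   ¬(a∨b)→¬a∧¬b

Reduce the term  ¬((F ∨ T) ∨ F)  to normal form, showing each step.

  start: ¬((F ∨ T) ∨ F)
  step 1: ¬(F ∨ T) ∧ ¬F
  step 2: (¬F ∧ ¬T) ∧ ¬F
  step 3: (T ∧ ¬T) ∧ ¬F
  step 4: ¬T ∧ ¬F
  step 5: F ∧ ¬F
  step 6: F

Answer: normal form = F  (in 6 steps)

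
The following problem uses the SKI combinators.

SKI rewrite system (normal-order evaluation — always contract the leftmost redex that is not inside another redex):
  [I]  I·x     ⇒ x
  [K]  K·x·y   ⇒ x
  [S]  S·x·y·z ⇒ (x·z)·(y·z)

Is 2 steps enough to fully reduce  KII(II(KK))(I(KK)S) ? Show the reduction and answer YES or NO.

  start: KII(II(KK))(I(KK)S)
  [1] I(II(KK))(I(KK)S)
  [2] II(KK)(I(KK)S)

Answer: NO — after 2 steps the term is II(KK)(I(KK)S), not yet normal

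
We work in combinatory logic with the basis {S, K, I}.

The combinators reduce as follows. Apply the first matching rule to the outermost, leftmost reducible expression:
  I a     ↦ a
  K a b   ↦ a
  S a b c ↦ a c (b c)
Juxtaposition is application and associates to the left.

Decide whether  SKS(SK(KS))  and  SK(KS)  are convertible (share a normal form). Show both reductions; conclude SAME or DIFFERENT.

Answer: SAME — A ⇓ SK(KS), B ⇓ SK(KS)

Reduction:
Term A:
  start: SKS(SK(KS))
  step 1: K(SK(KS))(S(SK(KS)))
  step 2: SK(KS)

Term B:
  start: SK(KS)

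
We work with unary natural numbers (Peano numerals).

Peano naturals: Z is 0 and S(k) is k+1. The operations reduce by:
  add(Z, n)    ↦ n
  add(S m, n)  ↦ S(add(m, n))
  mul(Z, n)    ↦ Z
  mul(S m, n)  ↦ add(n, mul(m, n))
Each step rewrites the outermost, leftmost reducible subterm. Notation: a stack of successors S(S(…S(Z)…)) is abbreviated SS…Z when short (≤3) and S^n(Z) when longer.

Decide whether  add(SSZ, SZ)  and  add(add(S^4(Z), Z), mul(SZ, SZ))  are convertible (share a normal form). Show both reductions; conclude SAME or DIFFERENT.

Term A:
  start: add(SSZ, SZ)
  [1] S(add(SZ, SZ))
  [2] S(S(add(Z, SZ)))
  [3] SSSZ

Term B:
  start: add(add(S^4(Z), Z), mul(SZ, SZ))
  [1] add(S(add(SSSZ, Z)), mul(SZ, SZ))
  [2] S(add(add(SSSZ, Z), mul(SZ, SZ)))
  [3] S(add(S(add(SSZ, Z)), mul(SZ, SZ)))
  [4] S(S(add(add(SSZ, Z), mul(SZ, SZ))))
  [5] S(S(add(S(add(SZ, Z)), mul(SZ, SZ))))
  [6] S(S(S(add(add(SZ, Z), mul(SZ, SZ)))))
  [7] S(S(S(add(S(add(Z, Z)), mul(SZ, SZ)))))
  [8] S(S(S(S(add(add(Z, Z), mul(SZ, SZ))))))
  [9] S(S(S(S(add(Z, mul(SZ, SZ))))))
  [10] S(S(S(S(mul(SZ, SZ)))))
  [11] S(S(S(S(add(SZ, mul(Z, SZ))))))
  [12] S(S(S(S(S(add(Z, mul(Z, SZ)))))))
  [13] S(S(S(S(S(mul(Z, SZ))))))
  [14] S^5(Z)

Answer: DIFFERENT — A ⇓ SSSZ, B ⇓ S^5(Z)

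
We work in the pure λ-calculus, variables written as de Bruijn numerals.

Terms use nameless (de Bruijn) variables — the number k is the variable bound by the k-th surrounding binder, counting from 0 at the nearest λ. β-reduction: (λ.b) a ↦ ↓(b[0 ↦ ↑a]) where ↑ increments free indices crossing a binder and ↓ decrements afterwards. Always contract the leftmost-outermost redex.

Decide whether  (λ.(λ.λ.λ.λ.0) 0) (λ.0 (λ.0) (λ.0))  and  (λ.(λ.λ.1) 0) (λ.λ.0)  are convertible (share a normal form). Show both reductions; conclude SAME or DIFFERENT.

Answer: SAME — A ⇓ λ.λ.λ.0, B ⇓ λ.λ.λ.0

Working:
Term A:
  start: (λ.(λ.λ.λ.λ.0) 0) (λ.0 (λ.0) (λ.0))
  [1] (λ.λ.λ.λ.0) (λ.0 (λ.0) (λ.0))
  [2] λ.λ.λ.0

Term B:
  start: (λ.(λ.λ.1) 0) (λ.λ.0)
  [1] (λ.λ.1) (λ.λ.0)
  [2] λ.λ.λ.0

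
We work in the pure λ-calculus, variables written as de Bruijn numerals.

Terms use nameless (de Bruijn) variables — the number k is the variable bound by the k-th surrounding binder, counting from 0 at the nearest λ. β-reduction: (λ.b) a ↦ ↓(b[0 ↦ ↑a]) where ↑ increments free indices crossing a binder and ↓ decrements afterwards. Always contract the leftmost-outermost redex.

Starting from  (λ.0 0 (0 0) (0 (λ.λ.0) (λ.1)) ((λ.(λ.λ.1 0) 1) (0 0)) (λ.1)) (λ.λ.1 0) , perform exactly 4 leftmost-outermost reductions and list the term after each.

Answer: after 4 steps: (λ.(λ.λ.1 0) (λ.λ.1 0) 0) ((λ.λ.1 0) (λ.λ.0) (λ.λ.λ.1 0)) ((λ.(λ.λ.1 0) (λ.λ.1 0)) ((λ.λ.1 0) (λ.λ.1 0))) (λ.λ.λ.1 0)

Reduction:
  start: (λ.0 0 (0 0) (0 (λ.λ.0) (λ.1)) ((λ.(λ.λ.1 0) 1) (0 0)) (λ.1)) (λ.λ.1 0)
  step 1: (λ.λ.1 0) (λ.λ.1 0) ((λ.λ.1 0) (λ.λ.1 0)) ((λ.λ.1 0) (λ.λ.0) (λ.λ.λ.1 0)) ((λ.(λ.λ.1 0) (λ.λ.1 0)) ((λ.λ.1 0) (λ.λ.1 0))) (λ.λ.λ.1 0)
  step 2: (λ.(λ.λ.1 0) 0) ((λ.λ.1 0) (λ.λ.1 0)) ((λ.λ.1 0) (λ.λ.0) (λ.λ.λ.1 0)) ((λ.(λ.λ.1 0) (λ.λ.1 0)) ((λ.λ.1 0) (λ.λ.1 0))) (λ.λ.λ.1 0)
  step 3: (λ.λ.1 0) ((λ.λ.1 0) (λ.λ.1 0)) ((λ.λ.1 0) (λ.λ.0) (λ.λ.λ.1 0)) ((λ.(λ.λ.1 0) (λ.λ.1 0)) ((λ.λ.1 0) (λ.λ.1 0))) (λ.λ.λ.1 0)
  step 4: (λ.(λ.λ.1 0) (λ.λ.1 0) 0) ((λ.λ.1 0) (λ.λ.0) (λ.λ.λ.1 0)) ((λ.(λ.λ.1 0) (λ.λ.1 0)) ((λ.λ.1 0) (λ.λ.1 0))) (λ.λ.λ.1 0)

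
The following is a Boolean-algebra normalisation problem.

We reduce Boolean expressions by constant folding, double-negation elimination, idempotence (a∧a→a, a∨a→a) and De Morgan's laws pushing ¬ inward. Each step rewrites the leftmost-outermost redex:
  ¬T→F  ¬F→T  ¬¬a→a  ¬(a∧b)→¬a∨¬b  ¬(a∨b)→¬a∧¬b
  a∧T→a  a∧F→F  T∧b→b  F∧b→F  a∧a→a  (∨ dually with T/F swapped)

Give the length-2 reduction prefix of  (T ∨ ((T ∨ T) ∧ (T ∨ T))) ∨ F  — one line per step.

  start: (T ∨ ((T ∨ T) ∧ (T ∨ T))) ∨ F
  [1] T ∨ ((T ∨ T) ∧ (T ∨ T))
  [2] T

Answer: after 2 steps: T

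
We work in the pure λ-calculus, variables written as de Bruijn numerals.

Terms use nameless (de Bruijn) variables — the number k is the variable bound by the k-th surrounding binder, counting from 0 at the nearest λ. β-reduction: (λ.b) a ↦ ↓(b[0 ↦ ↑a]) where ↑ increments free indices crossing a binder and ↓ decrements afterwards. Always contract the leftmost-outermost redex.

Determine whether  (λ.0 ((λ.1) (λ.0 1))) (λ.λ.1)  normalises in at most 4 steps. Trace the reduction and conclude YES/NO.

Answer: YES — reaches normal form λ.λ.λ.1 in 3 ≤ 4 steps

Reduction:
  start: (λ.0 ((λ.1) (λ.0 1))) (λ.λ.1)
  step 1: (λ.λ.1) ((λ.λ.λ.1) (λ.0 (λ.λ.1)))
  step 2: λ.(λ.λ.λ.1) (λ.0 (λ.λ.1))
  step 3: λ.λ.λ.1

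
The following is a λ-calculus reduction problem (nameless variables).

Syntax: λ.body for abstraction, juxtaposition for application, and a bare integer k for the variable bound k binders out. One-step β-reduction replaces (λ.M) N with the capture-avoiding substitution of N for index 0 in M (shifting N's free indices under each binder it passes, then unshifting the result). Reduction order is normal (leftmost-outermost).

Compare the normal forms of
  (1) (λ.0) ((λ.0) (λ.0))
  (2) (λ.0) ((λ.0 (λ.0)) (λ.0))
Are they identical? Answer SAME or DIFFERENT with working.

Answer: SAME — A ⇓ λ.0, B ⇓ λ.0

Reduction:
Term A:
  start: (λ.0) ((λ.0) (λ.0))
  [1] (λ.0) (λ.0)
  [2] λ.0

Term B:
  start: (λ.0) ((λ.0 (λ.0)) (λ.0))
  [1] (λ.0 (λ.0)) (λ.0)
  [2] (λ.0) (λ.0)
  [3] λ.0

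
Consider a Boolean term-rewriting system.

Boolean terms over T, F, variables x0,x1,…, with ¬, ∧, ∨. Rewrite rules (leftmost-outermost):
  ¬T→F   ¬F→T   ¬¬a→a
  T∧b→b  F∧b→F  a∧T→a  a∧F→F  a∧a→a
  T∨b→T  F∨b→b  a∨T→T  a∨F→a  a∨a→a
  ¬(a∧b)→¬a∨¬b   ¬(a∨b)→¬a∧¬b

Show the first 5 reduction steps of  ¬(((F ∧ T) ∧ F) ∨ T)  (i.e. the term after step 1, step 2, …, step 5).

Answer: after 5 steps: (T ∨ ¬F) ∧ ¬T

Working:
  start: ¬(((F ∧ T) ∧ F) ∨ T)
  →1  ¬((F ∧ T) ∧ F) ∧ ¬T
  →2  (¬(F ∧ T) ∨ ¬F) ∧ ¬T
  →3  ((¬F ∨ ¬T) ∨ ¬F) ∧ ¬T
  →4  ((T ∨ ¬T) ∨ ¬F) ∧ ¬T
  →5  (T ∨ ¬F) ∧ ¬T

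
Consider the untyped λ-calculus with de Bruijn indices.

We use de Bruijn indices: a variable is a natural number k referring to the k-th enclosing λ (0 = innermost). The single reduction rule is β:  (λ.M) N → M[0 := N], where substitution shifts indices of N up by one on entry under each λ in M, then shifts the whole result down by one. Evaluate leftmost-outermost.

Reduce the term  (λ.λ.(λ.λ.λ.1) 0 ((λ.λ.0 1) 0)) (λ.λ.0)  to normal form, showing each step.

  start: (λ.λ.(λ.λ.λ.1) 0 ((λ.λ.0 1) 0)) (λ.λ.0)
  step 1: λ.(λ.λ.λ.1) 0 ((λ.λ.0 1) 0)
  step 2: λ.(λ.λ.1) ((λ.λ.0 1) 0)
  step 3: λ.λ.(λ.λ.0 1) 1
  step 4: λ.λ.λ.0 2

Answer: normal form = λ.λ.λ.0 2  (in 4 steps)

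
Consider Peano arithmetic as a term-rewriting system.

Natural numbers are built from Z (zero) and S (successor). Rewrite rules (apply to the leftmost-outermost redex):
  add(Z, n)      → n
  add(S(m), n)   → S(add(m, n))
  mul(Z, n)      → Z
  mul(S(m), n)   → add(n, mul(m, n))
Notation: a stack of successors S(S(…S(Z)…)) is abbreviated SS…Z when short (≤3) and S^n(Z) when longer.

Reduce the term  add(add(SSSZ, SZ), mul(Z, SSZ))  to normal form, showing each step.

  start: add(add(SSSZ, SZ), mul(Z, SSZ))
  step 1: add(S(add(SSZ, SZ)), mul(Z, SSZ))
  step 2: S(add(add(SSZ, SZ), mul(Z, SSZ)))
  step 3: S(add(S(add(SZ, SZ)), mul(Z, SSZ)))
  step 4: S(S(add(add(SZ, SZ), mul(Z, SSZ))))
  step 5: S(S(add(S(add(Z, SZ)), mul(Z, SSZ))))
  step 6: S(S(S(add(add(Z, SZ), mul(Z, SSZ)))))
  step 7: S(S(S(add(SZ, mul(Z, SSZ)))))
  step 8: S(S(S(S(add(Z, mul(Z, SSZ))))))
  step 9: S(S(S(S(mul(Z, SSZ)))))
  step 10: S^4(Z)

Answer: normal form = S^4(Z)  (in 10 steps)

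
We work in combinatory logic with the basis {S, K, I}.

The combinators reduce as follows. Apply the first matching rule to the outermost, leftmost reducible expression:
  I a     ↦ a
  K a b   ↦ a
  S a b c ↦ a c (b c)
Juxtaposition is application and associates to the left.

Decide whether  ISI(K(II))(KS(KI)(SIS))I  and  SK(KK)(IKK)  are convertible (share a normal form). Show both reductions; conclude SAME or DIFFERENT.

Answer: DIFFERENT — A ⇓ SII, B ⇓ KK

Derivation:
Term A:
  start: ISI(K(II))(KS(KI)(SIS))I
  step 1: SI(K(II))(KS(KI)(SIS))I
  step 2: I(KS(KI)(SIS))(K(II)(KS(KI)(SIS)))I
  step 3: KS(KI)(SIS)(K(II)(KS(KI)(SIS)))I
  step 4: S(SIS)(K(II)(KS(KI)(SIS)))I
  step 5: SISI(K(II)(KS(KI)(SIS))I)
  step 6: II(SI)(K(II)(KS(KI)(SIS))I)
  step 7: I(SI)(K(II)(KS(KI)(SIS))I)
  step 8: SI(K(II)(KS(KI)(SIS))I)
  step 9: SI(III)
  step 10: SI(II)
  step 11: SII

Term B:
  start: SK(KK)(IKK)
  step 1: K(IKK)(KK(IKK))
  step 2: IKK
  step 3: KK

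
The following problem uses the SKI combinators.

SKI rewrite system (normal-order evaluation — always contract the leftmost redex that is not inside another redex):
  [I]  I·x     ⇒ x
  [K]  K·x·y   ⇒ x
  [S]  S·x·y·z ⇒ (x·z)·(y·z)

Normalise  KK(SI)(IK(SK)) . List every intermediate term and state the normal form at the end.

Answer: normal form = K(K(SK))  (in 2 steps)

Derivation:
  start: KK(SI)(IK(SK))
  [1] K(IK(SK))
  [2] K(K(SK))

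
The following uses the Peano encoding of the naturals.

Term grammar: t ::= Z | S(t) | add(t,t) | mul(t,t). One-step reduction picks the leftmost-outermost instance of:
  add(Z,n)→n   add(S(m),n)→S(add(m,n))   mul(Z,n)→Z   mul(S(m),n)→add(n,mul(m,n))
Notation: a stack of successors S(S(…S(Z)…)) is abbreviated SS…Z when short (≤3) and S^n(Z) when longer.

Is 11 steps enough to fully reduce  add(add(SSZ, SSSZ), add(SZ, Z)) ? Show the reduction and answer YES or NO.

  start: add(add(SSZ, SSSZ), add(SZ, Z))
  [1] add(S(add(SZ, SSSZ)), add(SZ, Z))
  [2] S(add(add(SZ, SSSZ), add(SZ, Z)))
  [3] S(add(S(add(Z, SSSZ)), add(SZ, Z)))
  [4] S(S(add(add(Z, SSSZ), add(SZ, Z))))
  [5] S(S(add(SSSZ, add(SZ, Z))))
  [6] S(S(S(add(SSZ, add(SZ, Z)))))
  [7] S(S(S(S(add(SZ, add(SZ, Z))))))
  [8] S(S(S(S(S(add(Z, add(SZ, Z)))))))
  [9] S(S(S(S(S(add(SZ, Z))))))
  [10] S(S(S(S(S(S(add(Z, Z)))))))
  [11] S^6(Z)

Answer: YES — reaches normal form S^6(Z) in 11 ≤ 11 steps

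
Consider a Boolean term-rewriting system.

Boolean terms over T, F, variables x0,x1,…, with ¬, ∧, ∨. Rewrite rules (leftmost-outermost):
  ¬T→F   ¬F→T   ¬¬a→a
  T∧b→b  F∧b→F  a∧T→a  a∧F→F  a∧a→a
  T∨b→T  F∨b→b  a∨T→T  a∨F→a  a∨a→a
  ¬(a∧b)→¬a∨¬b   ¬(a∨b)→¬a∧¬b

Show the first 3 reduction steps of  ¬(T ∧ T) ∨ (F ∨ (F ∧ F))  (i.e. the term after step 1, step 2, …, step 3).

  start: ¬(T ∧ T) ∨ (F ∨ (F ∧ F))
  step 1: (¬T ∨ ¬T) ∨ (F ∨ (F ∧ F))
  step 2: ¬T ∨ (F ∨ (F ∧ F))
  step 3: F ∨ (F ∨ (F ∧ F))

Answer: after 3 steps: F ∨ (F ∨ (F ∧ F))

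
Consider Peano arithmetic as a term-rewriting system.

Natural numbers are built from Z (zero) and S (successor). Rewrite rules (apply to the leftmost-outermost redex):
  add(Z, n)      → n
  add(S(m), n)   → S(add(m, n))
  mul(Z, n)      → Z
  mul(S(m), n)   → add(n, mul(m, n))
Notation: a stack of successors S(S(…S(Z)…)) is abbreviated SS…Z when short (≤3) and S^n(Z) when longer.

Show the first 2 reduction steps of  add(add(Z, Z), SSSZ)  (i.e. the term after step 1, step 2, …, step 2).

  start: add(add(Z, Z), SSSZ)
  →1  add(Z, SSSZ)
  →2  SSSZ

Answer: after 2 steps: SSSZ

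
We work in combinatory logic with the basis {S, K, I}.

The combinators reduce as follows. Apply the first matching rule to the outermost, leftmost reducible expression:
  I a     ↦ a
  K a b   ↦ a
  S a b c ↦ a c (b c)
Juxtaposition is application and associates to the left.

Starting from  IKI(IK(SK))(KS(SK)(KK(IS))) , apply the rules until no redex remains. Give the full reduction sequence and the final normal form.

Answer: normal form = SK  (in 5 steps)

Derivation:
  start: IKI(IK(SK))(KS(SK)(KK(IS)))
  step 1: KI(IK(SK))(KS(SK)(KK(IS)))
  step 2: I(KS(SK)(KK(IS)))
  step 3: KS(SK)(KK(IS))
  step 4: S(KK(IS))
  step 5: SK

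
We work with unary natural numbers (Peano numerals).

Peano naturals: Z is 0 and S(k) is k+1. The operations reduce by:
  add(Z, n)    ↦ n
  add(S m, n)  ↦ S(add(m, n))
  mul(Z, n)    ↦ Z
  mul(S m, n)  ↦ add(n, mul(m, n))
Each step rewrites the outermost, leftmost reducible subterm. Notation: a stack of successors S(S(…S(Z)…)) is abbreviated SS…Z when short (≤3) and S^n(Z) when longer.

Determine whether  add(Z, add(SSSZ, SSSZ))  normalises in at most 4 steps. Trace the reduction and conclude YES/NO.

Answer: NO — after 4 steps the term is S(S(S(add(Z, SSSZ)))), not yet normal

Working:
  start: add(Z, add(SSSZ, SSSZ))
  [1] add(SSSZ, SSSZ)
  [2] S(add(SSZ, SSSZ))
  [3] S(S(add(SZ, SSSZ)))
  [4] S(S(S(add(Z, SSSZ))))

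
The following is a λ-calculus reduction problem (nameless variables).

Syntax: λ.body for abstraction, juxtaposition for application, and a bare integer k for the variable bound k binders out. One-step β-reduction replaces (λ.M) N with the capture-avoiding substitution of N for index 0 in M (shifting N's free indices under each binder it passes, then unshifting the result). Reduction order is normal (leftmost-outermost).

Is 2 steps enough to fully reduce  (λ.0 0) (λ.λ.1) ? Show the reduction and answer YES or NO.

Answer: YES — reaches normal form λ.λ.λ.1 in 2 ≤ 2 steps

Working:
  start: (λ.0 0) (λ.λ.1)
  [1] (λ.λ.1) (λ.λ.1)
  [2] λ.λ.λ.1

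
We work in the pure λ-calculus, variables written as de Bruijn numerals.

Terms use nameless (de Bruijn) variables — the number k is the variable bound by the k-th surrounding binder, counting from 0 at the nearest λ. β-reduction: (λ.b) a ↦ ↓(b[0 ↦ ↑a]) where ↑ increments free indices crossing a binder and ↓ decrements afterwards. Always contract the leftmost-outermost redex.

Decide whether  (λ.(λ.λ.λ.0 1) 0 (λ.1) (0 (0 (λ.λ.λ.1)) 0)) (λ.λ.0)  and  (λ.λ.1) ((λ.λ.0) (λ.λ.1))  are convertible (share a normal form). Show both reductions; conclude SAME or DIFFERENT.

Term A:
  start: (λ.(λ.λ.λ.0 1) 0 (λ.1) (0 (0 (λ.λ.λ.1)) 0)) (λ.λ.0)
  step 1: (λ.λ.λ.0 1) (λ.λ.0) (λ.λ.λ.0) ((λ.λ.0) ((λ.λ.0) (λ.λ.λ.1)) (λ.λ.0))
  step 2: (λ.λ.0 1) (λ.λ.λ.0) ((λ.λ.0) ((λ.λ.0) (λ.λ.λ.1)) (λ.λ.0))
  step 3: (λ.0 (λ.λ.λ.0)) ((λ.λ.0) ((λ.λ.0) (λ.λ.λ.1)) (λ.λ.0))
  step 4: (λ.λ.0) ((λ.λ.0) (λ.λ.λ.1)) (λ.λ.0) (λ.λ.λ.0)
  step 5: (λ.0) (λ.λ.0) (λ.λ.λ.0)
  step 6: (λ.λ.0) (λ.λ.λ.0)
  step 7: λ.0

Term B:
  start: (λ.λ.1) ((λ.λ.0) (λ.λ.1))
  step 1: λ.(λ.λ.0) (λ.λ.1)
  step 2: λ.λ.0

Answer: DIFFERENT — A ⇓ λ.0, B ⇓ λ.λ.0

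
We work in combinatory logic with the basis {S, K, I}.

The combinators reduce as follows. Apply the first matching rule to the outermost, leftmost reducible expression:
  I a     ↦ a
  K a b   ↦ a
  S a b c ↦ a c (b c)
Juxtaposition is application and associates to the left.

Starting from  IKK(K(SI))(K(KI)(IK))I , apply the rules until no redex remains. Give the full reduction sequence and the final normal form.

  start: IKK(K(SI))(K(KI)(IK))I
  step 1: KK(K(SI))(K(KI)(IK))I
  step 2: K(K(KI)(IK))I
  step 3: K(KI)(IK)
  step 4: KI

Answer: normal form = KI  (in 4 steps)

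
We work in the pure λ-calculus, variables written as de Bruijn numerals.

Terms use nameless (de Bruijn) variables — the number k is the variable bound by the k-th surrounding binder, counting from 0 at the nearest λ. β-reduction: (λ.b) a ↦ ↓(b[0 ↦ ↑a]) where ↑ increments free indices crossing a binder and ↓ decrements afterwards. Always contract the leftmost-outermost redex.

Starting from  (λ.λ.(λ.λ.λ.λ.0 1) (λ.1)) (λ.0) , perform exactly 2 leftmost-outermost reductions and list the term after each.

  start: (λ.λ.(λ.λ.λ.λ.0 1) (λ.1)) (λ.0)
  →1  λ.(λ.λ.λ.λ.0 1) (λ.1)
  →2  λ.λ.λ.λ.0 1

Answer: after 2 steps: λ.λ.λ.λ.0 1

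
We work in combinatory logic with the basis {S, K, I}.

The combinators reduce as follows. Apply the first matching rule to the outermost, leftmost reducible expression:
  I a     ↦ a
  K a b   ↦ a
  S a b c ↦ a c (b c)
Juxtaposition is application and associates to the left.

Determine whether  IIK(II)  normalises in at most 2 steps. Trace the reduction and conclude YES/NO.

  start: IIK(II)
  →1  IK(II)
  →2  K(II)

Answer: NO — after 2 steps the term is K(II), not yet normal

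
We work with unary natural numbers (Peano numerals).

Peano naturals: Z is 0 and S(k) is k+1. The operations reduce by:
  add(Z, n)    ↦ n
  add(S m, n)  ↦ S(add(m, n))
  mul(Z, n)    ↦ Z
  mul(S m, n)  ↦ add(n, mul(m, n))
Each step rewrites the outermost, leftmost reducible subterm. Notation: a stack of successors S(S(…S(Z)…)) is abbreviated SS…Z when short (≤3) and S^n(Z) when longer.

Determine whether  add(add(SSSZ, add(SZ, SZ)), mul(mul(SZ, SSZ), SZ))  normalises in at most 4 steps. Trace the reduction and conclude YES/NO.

  start: add(add(SSSZ, add(SZ, SZ)), mul(mul(SZ, SSZ), SZ))
  step 1: add(S(add(SSZ, add(SZ, SZ))), mul(mul(SZ, SSZ), SZ))
  step 2: S(add(add(SSZ, add(SZ, SZ)), mul(mul(SZ, SSZ), SZ)))
  step 3: S(add(S(add(SZ, add(SZ, SZ))), mul(mul(SZ, SSZ), SZ)))
  step 4: S(S(add(add(SZ, add(SZ, SZ)), mul(mul(SZ, SSZ), SZ))))

Answer: NO — after 4 steps the term is S(S(add(add(SZ, add(SZ, SZ)), mul(mul(SZ, SSZ), SZ)))), not yet normal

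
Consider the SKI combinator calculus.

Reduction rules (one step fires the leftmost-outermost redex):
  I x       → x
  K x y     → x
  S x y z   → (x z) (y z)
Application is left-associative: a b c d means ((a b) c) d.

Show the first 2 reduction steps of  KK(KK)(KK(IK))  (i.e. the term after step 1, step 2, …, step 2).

  start: KK(KK)(KK(IK))
  [1] K(KK(IK))
  [2] KK

Answer: after 2 steps: KK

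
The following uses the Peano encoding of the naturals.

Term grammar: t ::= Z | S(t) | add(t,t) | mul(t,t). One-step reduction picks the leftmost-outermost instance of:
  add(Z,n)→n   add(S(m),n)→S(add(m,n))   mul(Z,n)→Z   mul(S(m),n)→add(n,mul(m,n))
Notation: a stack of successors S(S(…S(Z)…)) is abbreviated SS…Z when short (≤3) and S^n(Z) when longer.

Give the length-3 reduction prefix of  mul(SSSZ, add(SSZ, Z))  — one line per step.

Answer: after 3 steps: S(add(add(SZ, Z), mul(SSZ, add(SSZ, Z))))

Working:
  start: mul(SSSZ, add(SSZ, Z))
  [1] add(add(SSZ, Z), mul(SSZ, add(SSZ, Z)))
  [2] add(S(add(SZ, Z)), mul(SSZ, add(SSZ, Z)))
  [3] S(add(add(SZ, Z), mul(SSZ, add(SSZ, Z))))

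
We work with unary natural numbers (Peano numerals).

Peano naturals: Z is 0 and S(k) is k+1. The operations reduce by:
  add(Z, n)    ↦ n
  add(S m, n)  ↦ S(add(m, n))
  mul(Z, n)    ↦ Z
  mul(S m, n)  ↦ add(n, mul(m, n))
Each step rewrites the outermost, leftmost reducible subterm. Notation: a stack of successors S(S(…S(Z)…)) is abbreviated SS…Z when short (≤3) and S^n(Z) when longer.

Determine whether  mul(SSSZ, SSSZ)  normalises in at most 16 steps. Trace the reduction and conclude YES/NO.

Answer: YES — reaches normal form S^9(Z) in 16 ≤ 16 steps

Derivation:
  start: mul(SSSZ, SSSZ)
  step 1: add(SSSZ, mul(SSZ, SSSZ))
  step 2: S(add(SSZ, mul(SSZ, SSSZ)))
  step 3: S(S(add(SZ, mul(SSZ, SSSZ))))
  step 4: S(S(S(add(Z, mul(SSZ, SSSZ)))))
  step 5: S(S(S(mul(SSZ, SSSZ))))
  step 6: S(S(S(add(SSSZ, mul(SZ, SSSZ)))))
  step 7: S(S(S(S(add(SSZ, mul(SZ, SSSZ))))))
  step 8: S(S(S(S(S(add(SZ, mul(SZ, SSSZ)))))))
  step 9: S(S(S(S(S(S(add(Z, mul(SZ, SSSZ))))))))
  step 10: S(S(S(S(S(S(mul(SZ, SSSZ)))))))
  step 11: S(S(S(S(S(S(add(SSSZ, mul(Z, SSSZ))))))))
  step 12: S(S(S(S(S(S(S(add(SSZ, mul(Z, SSSZ)))))))))
  step 13: S(S(S(S(S(S(S(S(add(SZ, mul(Z, SSSZ))))))))))
  step 14: S(S(S(S(S(S(S(S(S(add(Z, mul(Z, SSSZ)))))))))))
  step 15: S(S(S(S(S(S(S(S(S(mul(Z, SSSZ))))))))))
  step 16: S^9(Z)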